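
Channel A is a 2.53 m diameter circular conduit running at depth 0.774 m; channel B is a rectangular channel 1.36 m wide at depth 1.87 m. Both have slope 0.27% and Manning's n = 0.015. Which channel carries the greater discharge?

Channel A: For a circular section of diameter D = 2.53 m at depth y = 0.774 m, the central angle is θ = 2 arccos(1 − 2y/D) = 2.344 rad. Then A = (D²/8)(θ − sin θ) = 1.303 m² and P = Dθ/2 = 2.966 m. Hydraulic radius R = A/P = 1.303/2.966 = 0.4395 m. Q_A = (1/0.015)·1.303·0.4395^(2/3)·√0.0027 = 2.61 m³/s.
Channel B: Flow area A = b·y = 1.36 × 1.87 = 2.543 m². Wetted perimeter P = b + 2y = 1.36 + 2×1.87 = 5.1 m. Hydraulic radius R = A/P = 2.543/5.1 = 0.4987 m. Q_B = (1/0.015)·2.543·0.4987^(2/3)·√0.0027 = 5.54 m³/s.
Q_A = 2.61 m³/s vs Q_B = 5.54 m³/s, so channel B carries more.

channel B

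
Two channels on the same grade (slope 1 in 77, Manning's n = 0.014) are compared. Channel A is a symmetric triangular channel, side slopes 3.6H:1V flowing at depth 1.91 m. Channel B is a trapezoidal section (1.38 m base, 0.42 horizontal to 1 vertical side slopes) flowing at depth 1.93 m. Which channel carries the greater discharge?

Channel A: For a triangular section with side slope z = 3.6: A = zy² = 3.6×1.91² = 13.13 m²; P = 2y√(1+z²) = 2×1.91×3.736 = 14.27 m. Hydraulic radius R = A/P = 13.13/14.27 = 0.9202 m. Q_A = (1/0.014)·13.13·0.9202^(2/3)·√0.01299 = 101.1 m³/s.
Channel B: With bottom width b = 1.38 m and side slope z = 0.42: A = (b + zy)y = (1.38 + 0.42×1.93)×1.93 = 4.228 m²; P = b + 2y√(1+z²) = 1.38 + 2×1.93×1.085 = 5.567 m. Hydraulic radius R = A/P = 4.228/5.567 = 0.7595 m. Q_B = (1/0.014)·4.228·0.7595^(2/3)·√0.01299 = 28.65 m³/s.
Q_A = 101.1 m³/s vs Q_B = 28.65 m³/s, so channel A carries more.

channel A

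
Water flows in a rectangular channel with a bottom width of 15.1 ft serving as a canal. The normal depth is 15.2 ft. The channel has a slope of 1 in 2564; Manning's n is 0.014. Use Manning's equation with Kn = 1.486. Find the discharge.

Flow area A = b·y = 15.1 × 15.2 = 229.5 ft². Wetted perimeter P = b + 2y = 15.1 + 2×15.2 = 45.5 ft.
Hydraulic radius R = A/P = 229.5/45.5 = 5.044 ft.
Manning's equation: Q = (1.486/n) A R^(2/3) S^(1/2) = (1.486/0.014) × 229.5 × 5.044^(2/3) × 0.00039^(1/2) = 1420 ft³/s.

Q = 1420 ft³/s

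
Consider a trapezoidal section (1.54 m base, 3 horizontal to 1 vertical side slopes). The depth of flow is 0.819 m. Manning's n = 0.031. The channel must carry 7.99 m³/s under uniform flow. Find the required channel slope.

With bottom width b = 1.54 m and side slope z = 3: A = (b + zy)y = (1.54 + 3×0.819)×0.819 = 3.274 m²; P = b + 2y√(1+z²) = 1.54 + 2×0.819×3.162 = 6.72 m.
Hydraulic radius R = A/P = 3.274/6.72 = 0.4871 m.
From Manning's equation, S = [nQ / (1 A R^(2/3))]² = [0.031 × 7.99 / (1 × 3.274 × 0.4871^(2/3))]² = 0.0149.

S = 0.0149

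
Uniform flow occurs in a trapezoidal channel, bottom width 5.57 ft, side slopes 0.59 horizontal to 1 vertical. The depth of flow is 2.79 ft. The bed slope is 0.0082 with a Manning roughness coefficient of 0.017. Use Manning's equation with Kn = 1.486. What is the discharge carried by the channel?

Q = 224 ft³/s

With bottom width b = 5.57 ft and side slope z = 0.59: A = (b + zy)y = (5.57 + 0.59×2.79)×2.79 = 20.13 ft²; P = b + 2y√(1+z²) = 5.57 + 2×2.79×1.161 = 12.05 ft.
Hydraulic radius R = A/P = 20.13/12.05 = 1.671 ft.
Manning's equation: Q = (1.486/n) A R^(2/3) S^(1/2) = (1.486/0.017) × 20.13 × 1.671^(2/3) × 0.0082^(1/2) = 224 ft³/s.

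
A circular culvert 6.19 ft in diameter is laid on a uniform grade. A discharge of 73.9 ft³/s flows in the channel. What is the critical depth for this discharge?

At critical depth, Q² T / (g A³) = 1, i.e. A³/T = Q²/g = 73.9²/32.2 = 169.6.
Try y = 1.74 ft: A³/T = 59.94 — too small.
Try y = 2.76 ft: A³/T = 355.1 — too large.
Try y = 2.28 ft: A³/T = 170.5 — matches.

y_c = 2.28 ft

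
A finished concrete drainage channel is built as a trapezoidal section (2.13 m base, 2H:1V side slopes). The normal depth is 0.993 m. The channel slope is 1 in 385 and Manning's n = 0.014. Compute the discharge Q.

Q = 10.8 m³/s

With bottom width b = 2.13 m and side slope z = 2: A = (b + zy)y = (2.13 + 2×0.993)×0.993 = 4.087 m²; P = b + 2y√(1+z²) = 2.13 + 2×0.993×2.236 = 6.571 m.
Hydraulic radius R = A/P = 4.087/6.571 = 0.622 m.
Manning's equation: Q = (1/n) A R^(2/3) S^(1/2) = (1/0.014) × 4.087 × 0.622^(2/3) × 0.002597^(1/2) = 10.8 m³/s.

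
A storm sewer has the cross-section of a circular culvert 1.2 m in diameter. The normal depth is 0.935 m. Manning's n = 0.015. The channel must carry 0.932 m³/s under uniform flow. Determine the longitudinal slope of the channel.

S = 0.00084

For a circular section of diameter D = 1.2 m at depth y = 0.935 m, the central angle is θ = 2 arccos(1 − 2y/D) = 4.326 rad. Then A = (D²/8)(θ − sin θ) = 0.9455 m² and P = Dθ/2 = 2.596 m.
Hydraulic radius R = A/P = 0.9455/2.596 = 0.3642 m.
From Manning's equation, S = [nQ / (1 A R^(2/3))]² = [0.015 × 0.932 / (1 × 0.9455 × 0.3642^(2/3))]² = 0.00084.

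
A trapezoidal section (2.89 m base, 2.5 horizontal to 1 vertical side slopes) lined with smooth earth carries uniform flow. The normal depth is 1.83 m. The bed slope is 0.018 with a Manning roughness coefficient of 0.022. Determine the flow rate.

With bottom width b = 2.89 m and side slope z = 2.5: A = (b + zy)y = (2.89 + 2.5×1.83)×1.83 = 13.66 m²; P = b + 2y√(1+z²) = 2.89 + 2×1.83×2.693 = 12.74 m.
Hydraulic radius R = A/P = 13.66/12.74 = 1.072 m.
Manning's equation: Q = (1/n) A R^(2/3) S^(1/2) = (1/0.022) × 13.66 × 1.072^(2/3) × 0.018^(1/2) = 87.3 m³/s.

Q = 87.3 m³/s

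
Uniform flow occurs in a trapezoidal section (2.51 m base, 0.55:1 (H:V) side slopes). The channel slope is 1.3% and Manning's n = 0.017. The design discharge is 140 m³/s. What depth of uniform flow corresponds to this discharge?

Manning's equation rearranged: A R^(2/3) = nQ / (1·√S) = 0.017 × 140 / (√0.013) = 20.87.
Try y = 3.87 m: A R^(2/3) = 24.38 — over.
Try y = 3.05 m: A R^(2/3) = 15.59 — short.
Try y = 3.57 m: A R^(2/3) = 20.91 — ≈ 20.87.

y_n = 3.57 m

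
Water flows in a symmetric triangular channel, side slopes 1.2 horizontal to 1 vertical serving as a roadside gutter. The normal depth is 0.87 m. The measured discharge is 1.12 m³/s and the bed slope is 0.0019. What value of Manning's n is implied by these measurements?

n = 0.017

For a triangular section with side slope z = 1.2: A = zy² = 1.2×0.87² = 0.9083 m²; P = 2y√(1+z²) = 2×0.87×1.562 = 2.718 m.
Hydraulic radius R = A/P = 0.9083/2.718 = 0.3342 m.
Rearranging Manning's equation: n = (1/Q) A R^(2/3) S^(1/2) = (1/1.12) × 0.9083 × 0.3342^(2/3) × √0.0019 = 0.017.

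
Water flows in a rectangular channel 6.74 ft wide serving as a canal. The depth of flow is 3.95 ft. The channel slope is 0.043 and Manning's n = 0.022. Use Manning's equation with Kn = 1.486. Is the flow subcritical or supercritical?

supercritical

Flow area A = b·y = 6.74 × 3.95 = 26.62 ft². Wetted perimeter P = b + 2y = 6.74 + 2×3.95 = 14.64 ft.
Hydraulic radius R = A/P = 26.62/14.64 = 1.819 ft.
V = (1.486/n) R^(2/3) √S = (1.486/0.022) × 1.819^(2/3) × √0.043 = 20.87 ft/s. Hydraulic depth D_h = A/T = 26.62/6.74 = 3.95 ft.
Froude number Fr = V/√(g·D_h) = 20.87/√(32.2×3.95) = 1.85, which is greater than 1, so the flow is supercritical.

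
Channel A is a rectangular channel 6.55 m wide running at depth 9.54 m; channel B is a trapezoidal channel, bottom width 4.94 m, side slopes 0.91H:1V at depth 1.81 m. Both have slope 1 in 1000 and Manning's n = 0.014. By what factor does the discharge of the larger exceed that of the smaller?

8.35

Channel A: Flow area A = b·y = 6.55 × 9.54 = 62.49 m². Wetted perimeter P = b + 2y = 6.55 + 2×9.54 = 25.63 m. Hydraulic radius R = A/P = 62.49/25.63 = 2.438 m. Q_A = (1/0.014)·62.49·2.438^(2/3)·√0.001 = 255.7 m³/s.
Channel B: With bottom width b = 4.94 m and side slope z = 0.91: A = (b + zy)y = (4.94 + 0.91×1.81)×1.81 = 11.92 m²; P = b + 2y√(1+z²) = 4.94 + 2×1.81×1.352 = 9.835 m. Hydraulic radius R = A/P = 11.92/9.835 = 1.212 m. Q_B = (1/0.014)·11.92·1.212^(2/3)·√0.001 = 30.62 m³/s.
The larger discharge is 255.7 m³/s and the smaller is 30.62 m³/s; the ratio is 8.35.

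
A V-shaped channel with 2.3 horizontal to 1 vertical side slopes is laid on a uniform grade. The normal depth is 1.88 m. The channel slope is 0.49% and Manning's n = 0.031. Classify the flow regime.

subcritical

For a triangular section with side slope z = 2.3: A = zy² = 2.3×1.88² = 8.129 m²; P = 2y√(1+z²) = 2×1.88×2.508 = 9.43 m.
Hydraulic radius R = A/P = 8.129/9.43 = 0.862 m.
V = (1/n) R^(2/3) √S = (1/0.031) × 0.862^(2/3) × √0.0049 = 2.045 m/s. Hydraulic depth D_h = A/T = 8.129/8.648 = 0.94 m.
Froude number Fr = V/√(g·D_h) = 2.045/√(9.81×0.94) = 0.674, which is less than 1, so the flow is subcritical.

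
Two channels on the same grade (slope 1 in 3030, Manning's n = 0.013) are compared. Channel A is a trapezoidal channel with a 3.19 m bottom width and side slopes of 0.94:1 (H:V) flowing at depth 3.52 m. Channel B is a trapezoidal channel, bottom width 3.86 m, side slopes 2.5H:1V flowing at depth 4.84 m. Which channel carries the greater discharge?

Channel A: With bottom width b = 3.19 m and side slope z = 0.94: A = (b + zy)y = (3.19 + 0.94×3.52)×3.52 = 22.88 m²; P = b + 2y√(1+z²) = 3.19 + 2×3.52×1.372 = 12.85 m. Hydraulic radius R = A/P = 22.88/12.85 = 1.78 m. Q_A = (1/0.013)·22.88·1.78^(2/3)·√0.00033 = 46.95 m³/s.
Channel B: With bottom width b = 3.86 m and side slope z = 2.5: A = (b + zy)y = (3.86 + 2.5×4.84)×4.84 = 77.25 m²; P = b + 2y√(1+z²) = 3.86 + 2×4.84×2.693 = 29.92 m. Hydraulic radius R = A/P = 77.25/29.92 = 2.581 m. Q_B = (1/0.013)·77.25·2.581^(2/3)·√0.00033 = 203.1 m³/s.
Q_A = 46.95 m³/s vs Q_B = 203.1 m³/s, so channel B carries more.

channel B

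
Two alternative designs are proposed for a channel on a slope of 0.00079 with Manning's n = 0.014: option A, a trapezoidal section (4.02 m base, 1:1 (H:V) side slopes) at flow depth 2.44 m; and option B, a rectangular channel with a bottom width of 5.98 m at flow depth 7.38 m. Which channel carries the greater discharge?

channel B

Channel A: With bottom width b = 4.02 m and side slope z = 1: A = (b + zy)y = (4.02 + 1×2.44)×2.44 = 15.76 m²; P = b + 2y√(1+z²) = 4.02 + 2×2.44×1.414 = 10.92 m. Hydraulic radius R = A/P = 15.76/10.92 = 1.443 m. Q_A = (1/0.014)·15.76·1.443^(2/3)·√0.00079 = 40.41 m³/s.
Channel B: Flow area A = b·y = 5.98 × 7.38 = 44.13 m². Wetted perimeter P = b + 2y = 5.98 + 2×7.38 = 20.74 m. Hydraulic radius R = A/P = 44.13/20.74 = 2.128 m. Q_B = (1/0.014)·44.13·2.128^(2/3)·√0.00079 = 146.6 m³/s.
Q_A = 40.41 m³/s vs Q_B = 146.6 m³/s, so channel B carries more.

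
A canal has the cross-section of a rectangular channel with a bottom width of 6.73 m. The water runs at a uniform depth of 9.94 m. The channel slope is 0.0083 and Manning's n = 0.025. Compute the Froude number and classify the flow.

subcritical

Flow area A = b·y = 6.73 × 9.94 = 66.9 m². Wetted perimeter P = b + 2y = 6.73 + 2×9.94 = 26.61 m.
Hydraulic radius R = A/P = 66.9/26.61 = 2.514 m.
V = (1/n) R^(2/3) √S = (1/0.025) × 2.514^(2/3) × √0.0083 = 6.738 m/s. Hydraulic depth D_h = A/T = 66.9/6.73 = 9.94 m.
Froude number Fr = V/√(g·D_h) = 6.738/√(9.81×9.94) = 0.682, which is less than 1, so the flow is subcritical.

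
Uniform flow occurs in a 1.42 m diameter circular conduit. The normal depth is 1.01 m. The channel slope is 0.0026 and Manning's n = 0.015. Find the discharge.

For a circular section of diameter D = 1.42 m at depth y = 1.01 m, the central angle is θ = 2 arccos(1 − 2y/D) = 4.014 rad. Then A = (D²/8)(θ − sin θ) = 1.205 m² and P = Dθ/2 = 2.85 m.
Hydraulic radius R = A/P = 1.205/2.85 = 0.4227 m.
Manning's equation: Q = (1/n) A R^(2/3) S^(1/2) = (1/0.015) × 1.205 × 0.4227^(2/3) × 0.0026^(1/2) = 2.31 m³/s.

Q = 2.31 m³/s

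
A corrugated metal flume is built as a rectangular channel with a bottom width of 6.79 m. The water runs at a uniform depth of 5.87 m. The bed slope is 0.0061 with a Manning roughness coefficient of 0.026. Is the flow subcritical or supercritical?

Flow area A = b·y = 6.79 × 5.87 = 39.86 m². Wetted perimeter P = b + 2y = 6.79 + 2×5.87 = 18.53 m.
Hydraulic radius R = A/P = 39.86/18.53 = 2.151 m.
V = (1/n) R^(2/3) √S = (1/0.026) × 2.151^(2/3) × √0.0061 = 5.005 m/s. Hydraulic depth D_h = A/T = 39.86/6.79 = 5.87 m.
Froude number Fr = V/√(g·D_h) = 5.005/√(9.81×5.87) = 0.66, which is less than 1, so the flow is subcritical.

subcritical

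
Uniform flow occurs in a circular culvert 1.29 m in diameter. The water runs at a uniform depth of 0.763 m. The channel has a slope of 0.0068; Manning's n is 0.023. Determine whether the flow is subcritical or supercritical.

For a circular section of diameter D = 1.29 m at depth y = 0.763 m, the central angle is θ = 2 arccos(1 − 2y/D) = 3.51 rad. Then A = (D²/8)(θ − sin θ) = 0.8049 m² and P = Dθ/2 = 2.264 m.
Hydraulic radius R = A/P = 0.8049/2.264 = 0.3556 m.
V = (1/n) R^(2/3) √S = (1/0.023) × 0.3556^(2/3) × √0.0068 = 1.799 m/s. Hydraulic depth D_h = A/T = 0.8049/1.268 = 0.6346 m.
Froude number Fr = V/√(g·D_h) = 1.799/√(9.81×0.6346) = 0.721, which is less than 1, so the flow is subcritical.

subcritical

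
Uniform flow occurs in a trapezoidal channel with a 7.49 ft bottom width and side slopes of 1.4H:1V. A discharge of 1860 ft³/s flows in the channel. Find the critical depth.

At critical depth, Q² T / (g A³) = 1, i.e. A³/T = Q²/g = 1860²/32.2 = 107400.
Trying y = 5.67 ft: A³/T = 28650 — too small.
Trying y = 9.31 ft: A³/T = 207900 — too large.
Trying y = 7.92 ft: A³/T = 107400 — close enough.

y_c = 7.92 ft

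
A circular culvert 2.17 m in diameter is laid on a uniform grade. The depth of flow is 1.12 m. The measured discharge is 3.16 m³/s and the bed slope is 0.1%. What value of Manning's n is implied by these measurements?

For a circular section of diameter D = 2.17 m at depth y = 1.12 m, the central angle is θ = 2 arccos(1 − 2y/D) = 3.206 rad. Then A = (D²/8)(θ − sin θ) = 1.925 m² and P = Dθ/2 = 3.479 m.
Hydraulic radius R = A/P = 1.925/3.479 = 0.5534 m.
Rearranging Manning's equation: n = (1/Q) A R^(2/3) S^(1/2) = (1/3.16) × 1.925 × 0.5534^(2/3) × √0.001 = 0.013.

n = 0.013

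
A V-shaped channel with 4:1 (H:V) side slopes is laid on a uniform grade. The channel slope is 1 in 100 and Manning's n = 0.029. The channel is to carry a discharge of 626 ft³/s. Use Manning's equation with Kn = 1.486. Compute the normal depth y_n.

Manning's equation rearranged: A R^(2/3) = nQ / (1.486·√S) = 0.029 × 626 / (1.486 × √0.01) = 122.2.
Try y = 3.33 ft: A R^(2/3) = 61.06 — too small.
Try y = 5.25 ft: A R^(2/3) = 205.6 — too large.
Try y = 4.32 ft: A R^(2/3) = 122.2 — close enough.

y_n = 4.32 ft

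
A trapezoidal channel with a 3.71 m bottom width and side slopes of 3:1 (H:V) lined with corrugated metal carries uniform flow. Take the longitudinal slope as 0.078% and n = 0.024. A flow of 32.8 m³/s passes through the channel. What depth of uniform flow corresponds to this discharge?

y_n = 2.25 m

Manning's equation rearranged: A R^(2/3) = nQ / (1·√S) = 0.024 × 32.8 / (√0.00078) = 28.19.
Trying y = 1.92 m: A R^(2/3) = 19.92 — short.
Trying y = 2.81 m: A R^(2/3) = 46.43 — over.
Trying y = 2.25 m: A R^(2/3) = 28.2 — close enough.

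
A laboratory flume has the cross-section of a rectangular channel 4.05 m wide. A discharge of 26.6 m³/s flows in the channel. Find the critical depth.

For a rectangular channel, critical depth y_c = (q²/g)^(1/3) where q = Q/b = 26.6/4.05 = 6.568 m²/s.
So y_c = (6.568²/9.81)^(1/3) = 1.64 m.

y_c = 1.64 m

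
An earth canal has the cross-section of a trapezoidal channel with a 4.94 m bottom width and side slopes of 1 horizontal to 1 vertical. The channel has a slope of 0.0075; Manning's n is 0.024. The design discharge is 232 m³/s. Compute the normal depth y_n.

y_n = 4.13 m

Manning's equation rearranged: A R^(2/3) = nQ / (1·√S) = 0.024 × 232 / (√0.0075) = 64.29.
Trying y = 5 m: A R^(2/3) = 94.08 — high.
Trying y = 3.2 m: A R^(2/3) = 39.42 — low.
Trying y = 4.13 m: A R^(2/3) = 64.39 — close enough.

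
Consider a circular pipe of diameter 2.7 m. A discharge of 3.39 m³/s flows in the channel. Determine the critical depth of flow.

y_c = 0.802 m

At critical depth, Q² T / (g A³) = 1, i.e. A³/T = Q²/g = 3.39²/9.81 = 1.171.
Try y = 0.937 m: A³/T = 2.14 — too large.
Try y = 0.698 m: A³/T = 0.6834 — too small.
Try y = 0.802 m: A³/T = 1.172 — ≈ 1.171.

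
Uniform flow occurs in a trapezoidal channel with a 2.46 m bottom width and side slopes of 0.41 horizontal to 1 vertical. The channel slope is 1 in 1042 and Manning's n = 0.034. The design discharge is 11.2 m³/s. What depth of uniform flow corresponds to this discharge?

Manning's equation rearranged: A R^(2/3) = nQ / (1·√S) = 0.034 × 11.2 / (√0.0009597) = 12.29.
Trying y = 2.38 m: A R^(2/3) = 8.583 — low.
Trying y = 3.4 m: A R^(2/3) = 15.89 — high.
Trying y = 2.94 m: A R^(2/3) = 12.32 — matches.

y_n = 2.94 m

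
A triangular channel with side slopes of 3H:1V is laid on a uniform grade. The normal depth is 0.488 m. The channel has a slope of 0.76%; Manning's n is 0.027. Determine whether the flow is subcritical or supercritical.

subcritical

For a triangular section with side slope z = 3: A = zy² = 3×0.488² = 0.7144 m²; P = 2y√(1+z²) = 2×0.488×3.162 = 3.086 m.
Hydraulic radius R = A/P = 0.7144/3.086 = 0.2315 m.
V = (1/n) R^(2/3) √S = (1/0.027) × 0.2315^(2/3) × √0.0076 = 1.217 m/s. Hydraulic depth D_h = A/T = 0.7144/2.928 = 0.244 m.
Froude number Fr = V/√(g·D_h) = 1.217/√(9.81×0.244) = 0.787, which is less than 1, so the flow is subcritical.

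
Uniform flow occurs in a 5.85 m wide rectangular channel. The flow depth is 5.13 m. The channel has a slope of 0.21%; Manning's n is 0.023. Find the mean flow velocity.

V = 3.02 m/s

Flow area A = b·y = 5.85 × 5.13 = 30.01 m². Wetted perimeter P = b + 2y = 5.85 + 2×5.13 = 16.11 m.
Hydraulic radius R = A/P = 30.01/16.11 = 1.863 m.
From Manning's equation, V = (1/n) R^(2/3) S^(1/2) = (1/0.023) × 1.863^(2/3) × 0.0021^(1/2) = 3.02 m/s.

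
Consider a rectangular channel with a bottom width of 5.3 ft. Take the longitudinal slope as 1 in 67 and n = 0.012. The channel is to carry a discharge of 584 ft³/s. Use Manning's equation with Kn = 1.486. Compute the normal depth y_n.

y_n = 5.04 ft

Manning's equation rearranged: A R^(2/3) = nQ / (1.486·√S) = 0.012 × 584 / (1.486 × √0.01493) = 38.6.
Try y = 5.64 ft: A R^(2/3) = 44.28 — high.
Try y = 4.47 ft: A R^(2/3) = 33.26 — low.
Try y = 5.04 ft: A R^(2/3) = 38.6 — close enough.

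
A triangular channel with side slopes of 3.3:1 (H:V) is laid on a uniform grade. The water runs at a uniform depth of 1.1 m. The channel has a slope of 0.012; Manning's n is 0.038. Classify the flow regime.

subcritical

For a triangular section with side slope z = 3.3: A = zy² = 3.3×1.1² = 3.993 m²; P = 2y√(1+z²) = 2×1.1×3.448 = 7.586 m.
Hydraulic radius R = A/P = 3.993/7.586 = 0.5264 m.
V = (1/n) R^(2/3) √S = (1/0.038) × 0.5264^(2/3) × √0.012 = 1.879 m/s. Hydraulic depth D_h = A/T = 3.993/7.26 = 0.55 m.
Froude number Fr = V/√(g·D_h) = 1.879/√(9.81×0.55) = 0.809, which is less than 1, so the flow is subcritical.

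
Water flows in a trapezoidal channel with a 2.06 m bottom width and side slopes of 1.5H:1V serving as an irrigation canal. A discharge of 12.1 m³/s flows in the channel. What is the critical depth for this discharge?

At critical depth, Q² T / (g A³) = 1, i.e. A³/T = Q²/g = 12.1²/9.81 = 14.92.
Trying y = 0.982 m: A³/T = 8.342 — short.
Trying y = 1.15 m: A³/T = 14.97 — matches.

y_c = 1.15 m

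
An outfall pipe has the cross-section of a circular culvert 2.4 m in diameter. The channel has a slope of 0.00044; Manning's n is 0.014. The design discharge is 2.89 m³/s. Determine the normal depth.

y_n = 1.34 m

Manning's equation rearranged: A R^(2/3) = nQ / (1·√S) = 0.014 × 2.89 / (√0.00044) = 1.929.
Try y = 1.2 m: A R^(2/3) = 1.609 — low.
Try y = 1.69 m: A R^(2/3) = 2.715 — high.
Try y = 1.34 m: A R^(2/3) = 1.931 — close enough.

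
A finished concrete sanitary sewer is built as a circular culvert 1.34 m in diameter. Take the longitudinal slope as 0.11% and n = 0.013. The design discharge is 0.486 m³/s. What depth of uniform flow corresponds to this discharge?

y_n = 0.485 m

Manning's equation rearranged: A R^(2/3) = nQ / (1·√S) = 0.013 × 0.486 / (√0.0011) = 0.1905.
At y = 0.563 m: A R^(2/3) = 0.2506 — too large.
At y = 0.345 m: A R^(2/3) = 0.09877 — too small.
At y = 0.485 m: A R^(2/3) = 0.1905 — ≈ 0.1905.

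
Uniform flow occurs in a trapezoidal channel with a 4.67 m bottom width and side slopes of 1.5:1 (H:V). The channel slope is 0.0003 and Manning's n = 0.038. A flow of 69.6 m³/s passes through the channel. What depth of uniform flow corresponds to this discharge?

y_n = 5.64 m

Manning's equation rearranged: A R^(2/3) = nQ / (1·√S) = 0.038 × 69.6 / (√0.0003) = 152.7.
Try y = 4.51 m: A R^(2/3) = 94.08 — too small.
Try y = 5.64 m: A R^(2/3) = 152.7 — matches.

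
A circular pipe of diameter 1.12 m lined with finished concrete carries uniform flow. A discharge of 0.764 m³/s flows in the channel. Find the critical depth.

At critical depth, Q² T / (g A³) = 1, i.e. A³/T = Q²/g = 0.764²/9.81 = 0.0595.
Trying y = 0.389 m: A³/T = 0.02637 — low.
Trying y = 0.481 m: A³/T = 0.05965 — matches.

y_c = 0.481 m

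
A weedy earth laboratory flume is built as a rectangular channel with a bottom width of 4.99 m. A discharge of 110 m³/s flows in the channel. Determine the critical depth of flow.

For a rectangular channel, critical depth y_c = (q²/g)^(1/3) where q = Q/b = 110/4.99 = 22.04 m²/s.
So y_c = (22.04²/9.81)^(1/3) = 3.67 m.

y_c = 3.67 m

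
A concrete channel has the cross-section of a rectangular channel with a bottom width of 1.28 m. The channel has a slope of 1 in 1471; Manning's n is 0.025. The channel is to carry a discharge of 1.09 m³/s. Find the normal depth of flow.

Manning's equation rearranged: A R^(2/3) = nQ / (1·√S) = 0.025 × 1.09 / (√0.0006798) = 1.045.
At y = 1.64 m: A R^(2/3) = 1.252 — high.
At y = 1.2 m: A R^(2/3) = 0.8579 — low.
At y = 1.41 m: A R^(2/3) = 1.044 — close enough.

y_n = 1.41 m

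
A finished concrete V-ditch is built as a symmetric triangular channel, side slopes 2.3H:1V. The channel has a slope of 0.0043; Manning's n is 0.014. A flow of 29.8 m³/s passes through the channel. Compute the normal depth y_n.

Manning's equation rearranged: A R^(2/3) = nQ / (1·√S) = 0.014 × 29.8 / (√0.0043) = 6.362.
At y = 2.25 m: A R^(2/3) = 11.89 — high.
At y = 1.78 m: A R^(2/3) = 6.364 — ≈ 6.362.

y_n = 1.78 m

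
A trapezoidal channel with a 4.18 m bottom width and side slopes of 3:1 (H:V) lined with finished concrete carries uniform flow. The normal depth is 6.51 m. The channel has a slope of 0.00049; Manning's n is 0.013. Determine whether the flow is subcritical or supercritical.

subcritical

With bottom width b = 4.18 m and side slope z = 3: A = (b + zy)y = (4.18 + 3×6.51)×6.51 = 154.4 m²; P = b + 2y√(1+z²) = 4.18 + 2×6.51×3.162 = 45.35 m.
Hydraulic radius R = A/P = 154.4/45.35 = 3.403 m.
V = (1/n) R^(2/3) √S = (1/0.013) × 3.403^(2/3) × √0.00049 = 3.853 m/s. Hydraulic depth D_h = A/T = 154.4/43.24 = 3.57 m.
Froude number Fr = V/√(g·D_h) = 3.853/√(9.81×3.57) = 0.651, which is less than 1, so the flow is subcritical.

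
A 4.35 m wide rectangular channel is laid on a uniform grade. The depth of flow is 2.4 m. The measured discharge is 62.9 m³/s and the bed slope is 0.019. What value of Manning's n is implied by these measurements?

n = 0.025

Flow area A = b·y = 4.35 × 2.4 = 10.44 m². Wetted perimeter P = b + 2y = 4.35 + 2×2.4 = 9.15 m.
Hydraulic radius R = A/P = 10.44/9.15 = 1.141 m.
Rearranging Manning's equation: n = (1/Q) A R^(2/3) S^(1/2) = (1/62.9) × 10.44 × 1.141^(2/3) × √0.019 = 0.025.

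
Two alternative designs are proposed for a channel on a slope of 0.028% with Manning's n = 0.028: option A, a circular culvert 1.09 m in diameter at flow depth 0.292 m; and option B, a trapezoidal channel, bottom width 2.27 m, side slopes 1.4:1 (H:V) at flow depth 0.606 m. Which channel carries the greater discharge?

channel B

Channel A: For a circular section of diameter D = 1.09 m at depth y = 0.292 m, the central angle is θ = 2 arccos(1 − 2y/D) = 2.176 rad. Then A = (D²/8)(θ − sin θ) = 0.201 m² and P = Dθ/2 = 1.186 m. Hydraulic radius R = A/P = 0.201/1.186 = 0.1695 m. Q_A = (1/0.028)·0.201·0.1695^(2/3)·√0.00028 = 0.0368 m³/s.
Channel B: With bottom width b = 2.27 m and side slope z = 1.4: A = (b + zy)y = (2.27 + 1.4×0.606)×0.606 = 1.89 m²; P = b + 2y√(1+z²) = 2.27 + 2×0.606×1.72 = 4.355 m. Hydraulic radius R = A/P = 1.89/4.355 = 0.4339 m. Q_B = (1/0.028)·1.89·0.4339^(2/3)·√0.00028 = 0.6473 m³/s.
Q_A = 0.0368 m³/s vs Q_B = 0.6473 m³/s, so channel B carries more.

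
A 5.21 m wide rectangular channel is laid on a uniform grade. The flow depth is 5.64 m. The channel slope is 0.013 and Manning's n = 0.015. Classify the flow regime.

Flow area A = b·y = 5.21 × 5.64 = 29.38 m². Wetted perimeter P = b + 2y = 5.21 + 2×5.64 = 16.49 m.
Hydraulic radius R = A/P = 29.38/16.49 = 1.782 m.
V = (1/n) R^(2/3) √S = (1/0.015) × 1.782^(2/3) × √0.013 = 11.17 m/s. Hydraulic depth D_h = A/T = 29.38/5.21 = 5.64 m.
Froude number Fr = V/√(g·D_h) = 11.17/√(9.81×5.64) = 1.5, which is greater than 1, so the flow is supercritical.

supercritical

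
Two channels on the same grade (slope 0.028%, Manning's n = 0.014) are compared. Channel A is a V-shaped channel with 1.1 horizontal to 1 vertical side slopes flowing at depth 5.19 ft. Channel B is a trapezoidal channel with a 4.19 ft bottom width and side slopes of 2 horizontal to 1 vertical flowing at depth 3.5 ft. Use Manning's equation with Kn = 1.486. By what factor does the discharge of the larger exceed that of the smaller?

1.35

Channel A: For a triangular section with side slope z = 1.1: A = zy² = 1.1×5.19² = 29.63 ft²; P = 2y√(1+z²) = 2×5.19×1.487 = 15.43 ft. Hydraulic radius R = A/P = 29.63/15.43 = 1.92 ft. Q_A = (1.486/0.014)·29.63·1.92^(2/3)·√0.00028 = 81.3 ft³/s.
Channel B: With bottom width b = 4.19 ft and side slope z = 2: A = (b + zy)y = (4.19 + 2×3.5)×3.5 = 39.17 ft²; P = b + 2y√(1+z²) = 4.19 + 2×3.5×2.236 = 19.84 ft. Hydraulic radius R = A/P = 39.17/19.84 = 1.974 ft. Q_B = (1.486/0.014)·39.17·1.974^(2/3)·√0.00028 = 109.5 ft³/s.
The larger discharge is 109.5 ft³/s and the smaller is 81.3 ft³/s; the ratio is 1.35.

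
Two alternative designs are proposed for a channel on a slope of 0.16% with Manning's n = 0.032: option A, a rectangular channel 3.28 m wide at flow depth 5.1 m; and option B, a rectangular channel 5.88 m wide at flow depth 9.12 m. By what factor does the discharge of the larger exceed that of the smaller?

4.73

Channel A: Flow area A = b·y = 3.28 × 5.1 = 16.73 m². Wetted perimeter P = b + 2y = 3.28 + 2×5.1 = 13.48 m. Hydraulic radius R = A/P = 16.73/13.48 = 1.241 m. Q_A = (1/0.032)·16.73·1.241^(2/3)·√0.0016 = 24.15 m³/s.
Channel B: Flow area A = b·y = 5.88 × 9.12 = 53.63 m². Wetted perimeter P = b + 2y = 5.88 + 2×9.12 = 24.12 m. Hydraulic radius R = A/P = 53.63/24.12 = 2.223 m. Q_B = (1/0.032)·53.63·2.223^(2/3)·√0.0016 = 114.2 m³/s.
The larger discharge is 114.2 m³/s and the smaller is 24.15 m³/s; the ratio is 4.73.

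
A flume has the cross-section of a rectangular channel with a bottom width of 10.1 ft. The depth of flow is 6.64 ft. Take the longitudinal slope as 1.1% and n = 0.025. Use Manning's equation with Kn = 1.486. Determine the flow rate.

Flow area A = b·y = 10.1 × 6.64 = 67.06 ft². Wetted perimeter P = b + 2y = 10.1 + 2×6.64 = 23.38 ft.
Hydraulic radius R = A/P = 67.06/23.38 = 2.868 ft.
Manning's equation: Q = (1.486/n) A R^(2/3) S^(1/2) = (1.486/0.025) × 67.06 × 2.868^(2/3) × 0.011^(1/2) = 844 ft³/s.

Q = 844 ft³/s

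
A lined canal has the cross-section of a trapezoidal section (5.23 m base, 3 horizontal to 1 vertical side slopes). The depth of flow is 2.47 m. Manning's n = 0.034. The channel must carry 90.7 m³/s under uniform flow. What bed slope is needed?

S = 0.0057

With bottom width b = 5.23 m and side slope z = 3: A = (b + zy)y = (5.23 + 3×2.47)×2.47 = 31.22 m²; P = b + 2y√(1+z²) = 5.23 + 2×2.47×3.162 = 20.85 m.
Hydraulic radius R = A/P = 31.22/20.85 = 1.497 m.
From Manning's equation, S = [nQ / (1 A R^(2/3))]² = [0.034 × 90.7 / (1 × 31.22 × 1.497^(2/3))]² = 0.0057.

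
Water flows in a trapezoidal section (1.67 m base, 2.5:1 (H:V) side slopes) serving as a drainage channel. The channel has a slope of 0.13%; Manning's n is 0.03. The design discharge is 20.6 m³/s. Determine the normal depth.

Manning's equation rearranged: A R^(2/3) = nQ / (1·√S) = 0.03 × 20.6 / (√0.0013) = 17.14.
At y = 1.59 m: A R^(2/3) = 8.225 — low.
At y = 2.18 m: A R^(2/3) = 17.11 — close enough.

y_n = 2.18 m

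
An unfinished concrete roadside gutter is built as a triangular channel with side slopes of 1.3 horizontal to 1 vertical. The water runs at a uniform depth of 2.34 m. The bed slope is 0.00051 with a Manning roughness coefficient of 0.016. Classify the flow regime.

For a triangular section with side slope z = 1.3: A = zy² = 1.3×2.34² = 7.118 m²; P = 2y√(1+z²) = 2×2.34×1.64 = 7.676 m.
Hydraulic radius R = A/P = 7.118/7.676 = 0.9274 m.
V = (1/n) R^(2/3) √S = (1/0.016) × 0.9274^(2/3) × √0.00051 = 1.342 m/s. Hydraulic depth D_h = A/T = 7.118/6.084 = 1.17 m.
Froude number Fr = V/√(g·D_h) = 1.342/√(9.81×1.17) = 0.396, which is less than 1, so the flow is subcritical.

subcritical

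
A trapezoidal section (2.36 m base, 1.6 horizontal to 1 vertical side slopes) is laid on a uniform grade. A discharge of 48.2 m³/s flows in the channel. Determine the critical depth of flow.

At critical depth, Q² T / (g A³) = 1, i.e. A³/T = Q²/g = 48.2²/9.81 = 236.8.
Trying y = 2.4 m: A³/T = 328.2 — over.
Trying y = 2.22 m: A³/T = 238.9 — ≈ 236.8.

y_c = 2.22 m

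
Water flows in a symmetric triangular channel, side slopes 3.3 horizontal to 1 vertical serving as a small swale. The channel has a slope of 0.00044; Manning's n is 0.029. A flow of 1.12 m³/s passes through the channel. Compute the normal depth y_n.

y_n = 0.905 m

Manning's equation rearranged: A R^(2/3) = nQ / (1·√S) = 0.029 × 1.12 / (√0.00044) = 1.548.
Try y = 0.726 m: A R^(2/3) = 0.8596 — too small.
Try y = 1.01 m: A R^(2/3) = 2.073 — too large.
Try y = 0.905 m: A R^(2/3) = 1.547 — ≈ 1.548.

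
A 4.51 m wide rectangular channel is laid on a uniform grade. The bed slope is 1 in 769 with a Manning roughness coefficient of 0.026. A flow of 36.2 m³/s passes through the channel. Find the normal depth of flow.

Manning's equation rearranged: A R^(2/3) = nQ / (1·√S) = 0.026 × 36.2 / (√0.0013) = 26.1.
Trying y = 3.22 m: A R^(2/3) = 17.53 — low.
Trying y = 5.59 m: A R^(2/3) = 34.59 — high.
Trying y = 4.43 m: A R^(2/3) = 26.11 — matches.

y_n = 4.43 m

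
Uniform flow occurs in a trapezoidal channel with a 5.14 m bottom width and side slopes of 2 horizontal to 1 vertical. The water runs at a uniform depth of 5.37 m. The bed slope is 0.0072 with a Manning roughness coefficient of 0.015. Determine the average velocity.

With bottom width b = 5.14 m and side slope z = 2: A = (b + zy)y = (5.14 + 2×5.37)×5.37 = 85.28 m²; P = b + 2y√(1+z²) = 5.14 + 2×5.37×2.236 = 29.16 m.
Hydraulic radius R = A/P = 85.28/29.16 = 2.925 m.
From Manning's equation, V = (1/n) R^(2/3) S^(1/2) = (1/0.015) × 2.925^(2/3) × 0.0072^(1/2) = 11.6 m/s.

V = 11.6 m/s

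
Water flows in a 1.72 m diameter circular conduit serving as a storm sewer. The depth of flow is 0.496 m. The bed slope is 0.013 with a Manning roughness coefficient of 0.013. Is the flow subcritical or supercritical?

For a circular section of diameter D = 1.72 m at depth y = 0.496 m, the central angle is θ = 2 arccos(1 − 2y/D) = 2.268 rad. Then A = (D²/8)(θ − sin θ) = 0.5549 m² and P = Dθ/2 = 1.95 m.
Hydraulic radius R = A/P = 0.5549/1.95 = 0.2846 m.
V = (1/n) R^(2/3) √S = (1/0.013) × 0.2846^(2/3) × √0.013 = 3.794 m/s. Hydraulic depth D_h = A/T = 0.5549/1.558 = 0.3561 m.
Froude number Fr = V/√(g·D_h) = 3.794/√(9.81×0.3561) = 2.03, which is greater than 1, so the flow is supercritical.

supercritical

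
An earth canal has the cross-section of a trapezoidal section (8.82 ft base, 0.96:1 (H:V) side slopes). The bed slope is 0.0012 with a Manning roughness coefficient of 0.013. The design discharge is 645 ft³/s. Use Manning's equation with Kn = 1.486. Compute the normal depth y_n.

y_n = 5.39 ft

Manning's equation rearranged: A R^(2/3) = nQ / (1.486·√S) = 0.013 × 645 / (1.486 × √0.0012) = 162.9.
At y = 4.19 ft: A R^(2/3) = 102.6 — too small.
At y = 5.93 ft: A R^(2/3) = 194.9 — too large.
At y = 5.39 ft: A R^(2/3) = 162.9 — matches.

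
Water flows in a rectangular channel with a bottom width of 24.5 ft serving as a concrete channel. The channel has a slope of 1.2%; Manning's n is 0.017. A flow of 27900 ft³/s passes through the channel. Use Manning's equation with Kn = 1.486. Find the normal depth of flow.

y_n = 28.4 ft

Manning's equation rearranged: A R^(2/3) = nQ / (1.486·√S) = 0.017 × 27900 / (1.486 × √0.012) = 2914.
Trying y = 35.4 ft: A R^(2/3) = 3781 — too large.
Trying y = 24.9 ft: A R^(2/3) = 2483 — too small.
Trying y = 28.4 ft: A R^(2/3) = 2911 — close enough.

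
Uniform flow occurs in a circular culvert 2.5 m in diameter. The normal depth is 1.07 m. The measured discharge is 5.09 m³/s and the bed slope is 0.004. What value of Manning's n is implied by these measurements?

n = 0.017

For a circular section of diameter D = 2.5 m at depth y = 1.07 m, the central angle is θ = 2 arccos(1 − 2y/D) = 2.853 rad. Then A = (D²/8)(θ − sin θ) = 2.006 m² and P = Dθ/2 = 3.566 m.
Hydraulic radius R = A/P = 2.006/3.566 = 0.5626 m.
Rearranging Manning's equation: n = (1/Q) A R^(2/3) S^(1/2) = (1/5.09) × 2.006 × 0.5626^(2/3) × √0.004 = 0.017.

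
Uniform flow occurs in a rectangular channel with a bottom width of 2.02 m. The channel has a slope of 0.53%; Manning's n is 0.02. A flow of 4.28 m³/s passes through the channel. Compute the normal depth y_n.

Manning's equation rearranged: A R^(2/3) = nQ / (1·√S) = 0.02 × 4.28 / (√0.0053) = 1.176.
At y = 0.666 m: A R^(2/3) = 0.732 — low.
At y = 1.11 m: A R^(2/3) = 1.466 — high.
At y = 0.94 m: A R^(2/3) = 1.175 — matches.

y_n = 0.94 m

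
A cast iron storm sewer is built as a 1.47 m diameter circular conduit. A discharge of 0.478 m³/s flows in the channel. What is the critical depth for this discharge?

y_c = 0.348 m

At critical depth, Q² T / (g A³) = 1, i.e. A³/T = Q²/g = 0.478²/9.81 = 0.02329.
At y = 0.378 m: A³/T = 0.03202 — too large.
At y = 0.245 m: A³/T = 0.005866 — too small.
At y = 0.348 m: A³/T = 0.0232 — matches.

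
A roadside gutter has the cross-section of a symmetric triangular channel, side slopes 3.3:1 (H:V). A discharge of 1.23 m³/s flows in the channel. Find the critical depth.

y_c = 0.49 m

At critical depth, Q² T / (g A³) = 1, i.e. A³/T = Q²/g = 1.23²/9.81 = 0.1542.
At y = 0.408 m: A³/T = 0.06156 — too small.
At y = 0.49 m: A³/T = 0.1538 — matches.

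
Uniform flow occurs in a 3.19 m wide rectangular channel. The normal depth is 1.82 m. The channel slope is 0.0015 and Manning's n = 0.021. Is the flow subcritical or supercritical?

subcritical

Flow area A = b·y = 3.19 × 1.82 = 5.806 m². Wetted perimeter P = b + 2y = 3.19 + 2×1.82 = 6.83 m.
Hydraulic radius R = A/P = 5.806/6.83 = 0.85 m.
V = (1/n) R^(2/3) √S = (1/0.021) × 0.85^(2/3) × √0.0015 = 1.655 m/s. Hydraulic depth D_h = A/T = 5.806/3.19 = 1.82 m.
Froude number Fr = V/√(g·D_h) = 1.655/√(9.81×1.82) = 0.392, which is less than 1, so the flow is subcritical.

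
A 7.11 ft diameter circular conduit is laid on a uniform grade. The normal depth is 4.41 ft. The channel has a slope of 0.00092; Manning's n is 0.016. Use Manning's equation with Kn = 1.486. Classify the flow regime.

subcritical

For a circular section of diameter D = 7.11 ft at depth y = 4.41 ft, the central angle is θ = 2 arccos(1 − 2y/D) = 3.627 rad. Then A = (D²/8)(θ − sin θ) = 25.87 ft² and P = Dθ/2 = 12.9 ft.
Hydraulic radius R = A/P = 25.87/12.9 = 2.006 ft.
V = (1.486/n) R^(2/3) √S = (1.486/0.016) × 2.006^(2/3) × √0.00092 = 4.481 ft/s. Hydraulic depth D_h = A/T = 25.87/6.901 = 3.749 ft.
Froude number Fr = V/√(g·D_h) = 4.481/√(32.2×3.749) = 0.408, which is less than 1, so the flow is subcritical.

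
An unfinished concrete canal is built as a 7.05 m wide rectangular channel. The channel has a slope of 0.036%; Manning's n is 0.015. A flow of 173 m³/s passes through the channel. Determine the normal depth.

Manning's equation rearranged: A R^(2/3) = nQ / (1·√S) = 0.015 × 173 / (√0.00036) = 136.8.
Trying y = 12.2 m: A R^(2/3) = 168.2 — high.
Trying y = 7.16 m: A R^(2/3) = 89.53 — low.
Trying y = 10.2 m: A R^(2/3) = 136.7 — matches.

y_n = 10.2 m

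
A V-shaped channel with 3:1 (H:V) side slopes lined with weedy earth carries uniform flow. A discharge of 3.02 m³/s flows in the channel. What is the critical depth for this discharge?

At critical depth, Q² T / (g A³) = 1, i.e. A³/T = Q²/g = 3.02²/9.81 = 0.9297.
Try y = 0.823 m: A³/T = 1.699 — over.
Try y = 0.73 m: A³/T = 0.9329 — matches.

y_c = 0.73 m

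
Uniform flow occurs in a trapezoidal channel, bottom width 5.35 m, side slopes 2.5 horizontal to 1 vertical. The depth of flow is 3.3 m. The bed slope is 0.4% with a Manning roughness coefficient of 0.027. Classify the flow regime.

subcritical

With bottom width b = 5.35 m and side slope z = 2.5: A = (b + zy)y = (5.35 + 2.5×3.3)×3.3 = 44.88 m²; P = b + 2y√(1+z²) = 5.35 + 2×3.3×2.693 = 23.12 m.
Hydraulic radius R = A/P = 44.88/23.12 = 1.941 m.
V = (1/n) R^(2/3) √S = (1/0.027) × 1.941^(2/3) × √0.004 = 3.645 m/s. Hydraulic depth D_h = A/T = 44.88/21.85 = 2.054 m.
Froude number Fr = V/√(g·D_h) = 3.645/√(9.81×2.054) = 0.812, which is less than 1, so the flow is subcritical.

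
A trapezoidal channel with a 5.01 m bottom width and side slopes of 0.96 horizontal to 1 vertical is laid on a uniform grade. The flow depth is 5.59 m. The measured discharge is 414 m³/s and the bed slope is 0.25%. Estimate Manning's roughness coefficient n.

n = 0.014

With bottom width b = 5.01 m and side slope z = 0.96: A = (b + zy)y = (5.01 + 0.96×5.59)×5.59 = 58 m²; P = b + 2y√(1+z²) = 5.01 + 2×5.59×1.386 = 20.51 m.
Hydraulic radius R = A/P = 58/20.51 = 2.828 m.
Rearranging Manning's equation: n = (1/Q) A R^(2/3) S^(1/2) = (1/414) × 58 × 2.828^(2/3) × √0.0025 = 0.014.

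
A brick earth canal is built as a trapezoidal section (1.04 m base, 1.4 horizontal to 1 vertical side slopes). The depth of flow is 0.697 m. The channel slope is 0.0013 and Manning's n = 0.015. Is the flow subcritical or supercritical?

With bottom width b = 1.04 m and side slope z = 1.4: A = (b + zy)y = (1.04 + 1.4×0.697)×0.697 = 1.405 m²; P = b + 2y√(1+z²) = 1.04 + 2×0.697×1.72 = 3.438 m.
Hydraulic radius R = A/P = 1.405/3.438 = 0.4086 m.
V = (1/n) R^(2/3) √S = (1/0.015) × 0.4086^(2/3) × √0.0013 = 1.324 m/s. Hydraulic depth D_h = A/T = 1.405/2.992 = 0.4697 m.
Froude number Fr = V/√(g·D_h) = 1.324/√(9.81×0.4697) = 0.617, which is less than 1, so the flow is subcritical.

subcritical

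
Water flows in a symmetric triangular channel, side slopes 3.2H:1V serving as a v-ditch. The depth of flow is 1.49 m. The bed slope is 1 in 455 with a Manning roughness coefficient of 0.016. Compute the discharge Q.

Q = 16.6 m³/s

For a triangular section with side slope z = 3.2: A = zy² = 3.2×1.49² = 7.104 m²; P = 2y√(1+z²) = 2×1.49×3.353 = 9.991 m.
Hydraulic radius R = A/P = 7.104/9.991 = 0.7111 m.
Manning's equation: Q = (1/n) A R^(2/3) S^(1/2) = (1/0.016) × 7.104 × 0.7111^(2/3) × 0.002198^(1/2) = 16.6 m³/s.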